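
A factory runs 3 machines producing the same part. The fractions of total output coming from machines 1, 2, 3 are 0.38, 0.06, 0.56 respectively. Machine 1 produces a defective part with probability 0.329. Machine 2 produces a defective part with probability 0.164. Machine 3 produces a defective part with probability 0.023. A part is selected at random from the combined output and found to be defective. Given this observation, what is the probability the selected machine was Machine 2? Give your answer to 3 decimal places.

P(defective|M1) = 0.329; P(defective|M2) = 0.164; P(defective|M3) = 0.023.
Prior × likelihood for each source: 0.38·0.329=0.1250, 0.06·0.164=0.009840, 0.56·0.023=0.01288. Summing gives P(defective) = 0.14774.
P(Machine 2 | defective) = 0.009840 / 0.14774 = 0.067.

Posterior probability ≈ 0.067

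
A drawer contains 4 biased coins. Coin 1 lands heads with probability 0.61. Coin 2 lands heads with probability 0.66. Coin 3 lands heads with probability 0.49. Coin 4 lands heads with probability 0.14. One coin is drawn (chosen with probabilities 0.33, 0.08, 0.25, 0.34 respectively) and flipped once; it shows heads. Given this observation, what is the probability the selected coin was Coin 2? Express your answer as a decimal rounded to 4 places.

Posterior probability ≈ 0.1245

P(heads|C1) = 0.61; P(heads|C2) = 0.66; P(heads|C3) = 0.49; P(heads|C4) = 0.14.
Prior × likelihood for each source: 0.33·0.61=0.2013, 0.08·0.66=0.05280, 0.25·0.49=0.1225, 0.34·0.14=0.04760. Summing gives P(heads) = 0.42420.
P(Coin 2 | heads) = 0.05280 / 0.42420 = 0.1245.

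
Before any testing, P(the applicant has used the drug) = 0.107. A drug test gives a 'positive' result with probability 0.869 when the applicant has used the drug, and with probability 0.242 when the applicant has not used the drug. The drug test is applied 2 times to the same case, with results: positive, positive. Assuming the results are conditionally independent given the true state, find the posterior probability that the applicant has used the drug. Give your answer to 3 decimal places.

Let H be the event that the applicant has used the drug; start with P(H) = 0.107. P('positive'|H) = 0.869, P('positive'|¬H) = 0.242.
Update on result 1 ('positive'): P(H) ← 0.869·0.1070 / (0.869·0.1070 + 0.242·0.8930) = 0.092983/0.30909 = 0.3008.
Update on result 2 ('positive'): P(H) ← 0.869·0.3008 / (0.869·0.3008 + 0.242·0.6992) = 0.26142/0.43062 = 0.6071.

Posterior P(H) ≈ 0.607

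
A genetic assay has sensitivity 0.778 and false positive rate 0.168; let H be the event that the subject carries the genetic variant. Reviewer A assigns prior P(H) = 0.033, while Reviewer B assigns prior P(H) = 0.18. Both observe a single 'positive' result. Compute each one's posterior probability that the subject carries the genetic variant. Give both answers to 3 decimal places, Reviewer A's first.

Reviewer A: 0.136; Reviewer B: 0.504

P('+'|H) = 0.778, P('+'|¬H) = 0.168.
Reviewer A: numerator 0.778·0.033 = 0.025674; evidence = 0.025674+0.168·0.967 = 0.18813; posterior = 0.136.
Reviewer B: numerator 0.778·0.18 = 0.14004; evidence = 0.14004+0.168·0.82 = 0.27780; posterior = 0.504.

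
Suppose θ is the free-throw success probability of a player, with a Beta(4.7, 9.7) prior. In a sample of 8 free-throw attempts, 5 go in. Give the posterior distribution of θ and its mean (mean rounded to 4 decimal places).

Posterior: Beta(9.7, 12.7); mean ≈ 0.4330

Observing 5 successes and 3 failures updates Beta(4.7, 9.7) by adding the success and failure counts to the two shape parameters: α = 4.7+5 = 9.7, β = 9.7+3 = 12.7.
Posterior mean = α/(α+β) = 9.7/22.4 = 0.4330.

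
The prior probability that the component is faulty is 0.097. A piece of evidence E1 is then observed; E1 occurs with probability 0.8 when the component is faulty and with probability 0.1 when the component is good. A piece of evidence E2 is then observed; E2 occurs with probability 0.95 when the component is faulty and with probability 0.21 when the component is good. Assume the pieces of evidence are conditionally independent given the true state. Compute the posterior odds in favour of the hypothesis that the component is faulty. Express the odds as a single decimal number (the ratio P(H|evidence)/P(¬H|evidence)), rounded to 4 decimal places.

Posterior odds ≈ 3.8876

Prior odds = 0.097/(1−0.097) = 0.10742.
Likelihood ratio for E1 = 0.8/0.1 = 8.0000.
Likelihood ratio for E2 = 0.95/0.21 = 4.5238.
Posterior odds = prior odds × LR₁ × LR₂ = 3.8876.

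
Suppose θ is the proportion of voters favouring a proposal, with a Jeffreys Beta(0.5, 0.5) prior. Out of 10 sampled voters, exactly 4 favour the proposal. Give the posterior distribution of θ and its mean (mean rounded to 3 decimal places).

Posterior: Beta(4.5, 6.5); mean ≈ 0.409

The binomial likelihood is conjugate to the Beta prior: with 4 successes and 6 failures, the posterior is Beta(0.5+4, 0.5+6) = Beta(4.5, 6.5).
E[θ | data] = 4.5/(4.5+6.5) = 0.409.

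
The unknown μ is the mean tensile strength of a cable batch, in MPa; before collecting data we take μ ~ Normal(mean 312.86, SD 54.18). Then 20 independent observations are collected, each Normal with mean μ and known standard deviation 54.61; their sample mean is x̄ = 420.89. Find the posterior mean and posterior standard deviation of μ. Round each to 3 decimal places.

Prior precision 1/τ₀² = 1/54.18² = 0.00034066; data precision n/σ² = 20/54.61² = 0.00670634.
Posterior precision = 0.00034066 + 0.00670634 = 0.00704700, giving posterior SD = 1/√0.00704700 = 11.912.
Posterior mean = (0.00034066·312.86 + 0.00670634·420.89) / 0.00704700 = 415.668.

Posterior mean ≈ 415.668; posterior SD ≈ 11.912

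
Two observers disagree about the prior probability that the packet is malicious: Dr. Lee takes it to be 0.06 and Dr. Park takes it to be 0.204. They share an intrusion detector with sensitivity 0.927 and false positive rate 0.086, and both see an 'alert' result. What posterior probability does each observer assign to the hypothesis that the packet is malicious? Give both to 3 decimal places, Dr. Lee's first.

P('+'|H) = 0.927, P('+'|¬H) = 0.086.
Dr. Lee: numerator 0.927·0.06 = 0.055620; evidence = 0.055620+0.086·0.94 = 0.13646; posterior = 0.408.
Dr. Park: numerator 0.927·0.204 = 0.18911; evidence = 0.18911+0.086·0.796 = 0.25756; posterior = 0.734.

Dr. Lee: 0.408; Dr. Park: 0.734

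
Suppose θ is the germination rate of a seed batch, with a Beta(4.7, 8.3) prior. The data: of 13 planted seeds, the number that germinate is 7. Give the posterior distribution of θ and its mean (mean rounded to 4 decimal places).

Observing 7 successes and 6 failures updates Beta(4.7, 8.3) by adding the success and failure counts to the two shape parameters: α = 4.7+7 = 11.7, β = 8.3+6 = 14.3.
Posterior mean = α/(α+β) = 11.7/26 = 0.4500.

Posterior: Beta(11.7, 14.3); mean ≈ 0.4500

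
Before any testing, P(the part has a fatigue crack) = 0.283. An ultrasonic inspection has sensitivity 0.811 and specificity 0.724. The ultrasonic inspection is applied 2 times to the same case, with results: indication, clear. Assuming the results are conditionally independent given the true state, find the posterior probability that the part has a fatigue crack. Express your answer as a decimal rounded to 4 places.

Posterior P(H) ≈ 0.2324

Let H be the event that the part has a fatigue crack; start with P(H) = 0.283. P('indication'|H) = 0.811, P('indication'|¬H) = 0.276.
Update on result 1 ('indication'): P(H) ← 0.811·0.2830 / (0.811·0.2830 + 0.276·0.7170) = 0.22951/0.42741 = 0.5370.
Update on result 2 ('clear'): P(H) ← 0.189·0.5370 / (0.189·0.5370 + 0.724·0.4630) = 0.10149/0.43671 = 0.2324.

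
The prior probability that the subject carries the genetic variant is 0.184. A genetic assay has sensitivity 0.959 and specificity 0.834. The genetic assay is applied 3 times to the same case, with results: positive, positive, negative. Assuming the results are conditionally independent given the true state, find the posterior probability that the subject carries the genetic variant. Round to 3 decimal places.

Posterior P(H) ≈ 0.270

Let H be the event that the subject carries the genetic variant; start with P(H) = 0.184. P('positive'|H) = 0.959, P('positive'|¬H) = 0.166.
Update on result 1 ('positive'): P(H) ← 0.959·0.1840 / (0.959·0.1840 + 0.166·0.8160) = 0.17646/0.31191 = 0.5657.
Update on result 2 ('positive'): P(H) ← 0.959·0.5657 / (0.959·0.5657 + 0.166·0.4343) = 0.54253/0.61462 = 0.8827.
Update on result 3 ('negative'): P(H) ← 0.041·0.8827 / (0.041·0.8827 + 0.834·0.1173) = 0.036191/0.13401 = 0.2701.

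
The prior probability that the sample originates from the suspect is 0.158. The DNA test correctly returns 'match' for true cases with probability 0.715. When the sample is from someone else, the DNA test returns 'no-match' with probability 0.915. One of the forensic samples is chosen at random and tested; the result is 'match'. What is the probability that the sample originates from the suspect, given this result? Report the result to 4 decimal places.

Let H be the event that the sample originates from the suspect. P(H) = 0.158, so P(¬H) = 0.842. With E the 'match' result, P(E|H) = 0.715 and P(E|¬H) = 0.085.
P(E) = 0.715·0.158 + 0.085·0.842 = 0.11297 + 0.071570 = 0.18454.
By Bayes' theorem, P(H|E) = 0.11297 / 0.18454 = 0.6122.

P(H | E) ≈ 0.6122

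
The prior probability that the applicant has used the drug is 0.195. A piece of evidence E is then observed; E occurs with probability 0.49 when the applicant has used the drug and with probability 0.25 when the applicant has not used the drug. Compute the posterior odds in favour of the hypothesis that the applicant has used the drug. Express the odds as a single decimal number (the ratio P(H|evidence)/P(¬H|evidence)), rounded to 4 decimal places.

Posterior odds ≈ 0.4748

Prior odds = 0.195/(1−0.195) = 0.24224.
Likelihood ratio for E = 0.49/0.25 = 1.9600.
Posterior odds = prior odds × LR = 0.47478.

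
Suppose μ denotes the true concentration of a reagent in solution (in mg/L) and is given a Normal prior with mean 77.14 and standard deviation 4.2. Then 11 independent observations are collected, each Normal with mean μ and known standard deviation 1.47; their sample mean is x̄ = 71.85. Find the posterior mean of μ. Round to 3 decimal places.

Posterior mean ≈ 71.908

Prior precision 1/τ₀² = 1/4.2² = 0.0566893; data precision n/σ² = 11/1.47² = 5.09047.
Posterior precision = 0.0566893 + 5.09047 = 5.14716.
Posterior mean = (0.0566893·77.14 + 5.09047·71.85) / 5.14716 = 71.908.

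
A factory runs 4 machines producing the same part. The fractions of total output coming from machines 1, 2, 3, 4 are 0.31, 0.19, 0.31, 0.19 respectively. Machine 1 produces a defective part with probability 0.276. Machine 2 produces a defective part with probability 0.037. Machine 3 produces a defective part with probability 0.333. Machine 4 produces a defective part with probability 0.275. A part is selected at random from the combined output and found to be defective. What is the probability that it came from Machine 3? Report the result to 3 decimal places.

P(defective|M1) = 0.276; P(defective|M2) = 0.037; P(defective|M3) = 0.333; P(defective|M4) = 0.275.
Prior × likelihood for each source: 0.31·0.276=0.08556, 0.19·0.037=0.007030, 0.31·0.333=0.1032, 0.19·0.275=0.05225. Summing gives P(defective) = 0.24807.
P(Machine 3 | defective) = 0.1032 / 0.24807 = 0.416.

Posterior probability ≈ 0.416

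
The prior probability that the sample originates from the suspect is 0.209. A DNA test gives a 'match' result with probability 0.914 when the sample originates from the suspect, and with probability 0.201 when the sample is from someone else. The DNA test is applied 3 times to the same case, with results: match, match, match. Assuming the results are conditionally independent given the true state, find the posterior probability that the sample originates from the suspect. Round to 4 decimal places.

Posterior P(H) ≈ 0.9613

Let H be the event that the sample originates from the suspect; start with P(H) = 0.209. P('match'|H) = 0.914, P('match'|¬H) = 0.201.
Update on result 1 ('match'): P(H) ← 0.914·0.2090 / (0.914·0.2090 + 0.201·0.7910) = 0.19103/0.35002 = 0.5458.
Update on result 2 ('match'): P(H) ← 0.914·0.5458 / (0.914·0.5458 + 0.201·0.4542) = 0.49883/0.59013 = 0.8453.
Update on result 3 ('match'): P(H) ← 0.914·0.8453 / (0.914·0.8453 + 0.201·0.1547) = 0.77259/0.80369 = 0.9613.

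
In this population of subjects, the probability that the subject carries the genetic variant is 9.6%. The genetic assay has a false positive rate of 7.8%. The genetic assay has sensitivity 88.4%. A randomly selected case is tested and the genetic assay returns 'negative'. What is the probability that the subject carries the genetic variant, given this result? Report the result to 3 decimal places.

Let H be the event that the subject carries the genetic variant. P(H) = 0.096, so P(¬H) = 0.904. With E the 'negative' result, P(E|H) = 0.116 and P(E|¬H) = 0.922.
P(E) = 0.116·0.096 + 0.922·0.904 = 0.011136 + 0.83349 = 0.84462.
By Bayes' theorem, P(H|E) = 0.011136 / 0.84462 = 0.013.

P(H | E) ≈ 0.013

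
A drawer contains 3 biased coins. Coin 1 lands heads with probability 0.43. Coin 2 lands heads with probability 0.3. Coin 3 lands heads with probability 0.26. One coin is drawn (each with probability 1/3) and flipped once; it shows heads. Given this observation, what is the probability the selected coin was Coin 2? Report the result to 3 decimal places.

P(heads|C1) = 0.43; P(heads|C2) = 0.3; P(heads|C3) = 0.26.
Prior × likelihood for each source: 0.333333·0.43=0.1433, 0.333333·0.3=0.1000, 0.333333·0.26=0.08667. Summing gives P(heads) = 0.33000.
P(Coin 2 | heads) = 0.1000 / 0.33000 = 0.303.

Posterior probability ≈ 0.303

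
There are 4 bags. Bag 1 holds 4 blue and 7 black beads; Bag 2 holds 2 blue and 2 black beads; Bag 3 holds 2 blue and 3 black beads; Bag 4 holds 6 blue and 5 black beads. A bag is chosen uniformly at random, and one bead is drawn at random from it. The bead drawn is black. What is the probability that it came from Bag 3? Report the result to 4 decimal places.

Posterior probability ≈ 0.2739

Tabulate prior·likelihood by source: [1] prior 0.25, lik 0.6364, product 0.1591; [2] prior 0.25, lik 0.5, product 0.1250; [3] prior 0.25, lik 0.6, product 0.1500; [4] prior 0.25, lik 0.4545, product 0.1136.
Normalizing constant = 0.54773; the posterior for Bag 3 is its product over the sum, 0.1500/0.54773 = 0.2739.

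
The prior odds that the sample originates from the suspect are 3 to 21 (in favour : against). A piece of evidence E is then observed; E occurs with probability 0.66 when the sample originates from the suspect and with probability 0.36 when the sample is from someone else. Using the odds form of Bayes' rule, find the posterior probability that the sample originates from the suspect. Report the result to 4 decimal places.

Posterior probability ≈ 0.2075

Prior odds = 3/21 = 0.14286. In log-odds, ln(0.14286) = -1.9459.
Add log likelihood ratio: ln(1.8333) = 0.60614.
Posterior log-odds = -1.3398, so posterior odds = exp(-1.3398) = 0.26190. Converting, P(H|E) = 0.26190/1.2619 = 0.2075.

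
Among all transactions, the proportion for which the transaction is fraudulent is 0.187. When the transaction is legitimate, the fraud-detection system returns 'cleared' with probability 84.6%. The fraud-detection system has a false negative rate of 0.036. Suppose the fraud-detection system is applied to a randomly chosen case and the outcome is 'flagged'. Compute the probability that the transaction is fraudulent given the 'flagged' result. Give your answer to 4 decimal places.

P(H | E) ≈ 0.5901

Let H be the event that the transaction is fraudulent. P(H) = 0.187, so P(¬H) = 0.813. With E the 'flagged' result, P(E|H) = 0.964 and P(E|¬H) = 0.154.
P(E) = 0.964·0.187 + 0.154·0.813 = 0.18027 + 0.12520 = 0.30547.
By Bayes' theorem, P(H|E) = 0.18027 / 0.30547 = 0.5901.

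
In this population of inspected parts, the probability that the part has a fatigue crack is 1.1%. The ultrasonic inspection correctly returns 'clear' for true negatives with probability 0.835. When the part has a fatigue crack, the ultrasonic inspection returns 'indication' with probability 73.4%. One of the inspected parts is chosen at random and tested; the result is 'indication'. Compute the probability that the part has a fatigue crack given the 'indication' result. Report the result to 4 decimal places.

P(H | E) ≈ 0.0471

Let H be the event that the part has a fatigue crack. P(H) = 0.011, so P(¬H) = 0.989. With E the 'indication' result, P(E|H) = 0.734 and P(E|¬H) = 0.165.
P(E) = 0.734·0.011 + 0.165·0.989 = 0.0080740 + 0.16318 = 0.17126.
By Bayes' theorem, P(H|E) = 0.0080740 / 0.17126 = 0.0471.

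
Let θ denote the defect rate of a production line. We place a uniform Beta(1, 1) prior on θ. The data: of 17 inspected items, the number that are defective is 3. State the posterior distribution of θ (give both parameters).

The binomial likelihood is conjugate to the Beta prior: with 3 successes and 14 failures, the posterior is Beta(1+3, 1+14) = Beta(4, 15).

Posterior: Beta(4, 15)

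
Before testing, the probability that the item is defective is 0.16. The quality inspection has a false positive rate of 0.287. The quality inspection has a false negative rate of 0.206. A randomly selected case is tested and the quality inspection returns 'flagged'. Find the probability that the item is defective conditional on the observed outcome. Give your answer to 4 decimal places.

P(H | E) ≈ 0.3451

Let H be the event that the item is defective. P(H) = 0.16, so P(¬H) = 0.84. With E the 'flagged' result, P(E|H) = 0.794 and P(E|¬H) = 0.287.
P(E) = 0.794·0.16 + 0.287·0.84 = 0.12704 + 0.24108 = 0.36812.
By Bayes' theorem, P(H|E) = 0.12704 / 0.36812 = 0.3451.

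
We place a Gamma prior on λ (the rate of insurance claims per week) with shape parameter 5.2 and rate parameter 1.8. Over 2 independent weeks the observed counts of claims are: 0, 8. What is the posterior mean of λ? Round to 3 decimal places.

Posterior mean ≈ 3.474

The Poisson likelihood adds the total count to the shape and the number of exposure periods to the rate. Here ∑xᵢ = 8 and n = 2, so shape 5.2→13.2 and rate 1.8→3.8.
Posterior mean = shape/rate = 13.2/3.8 = 3.474.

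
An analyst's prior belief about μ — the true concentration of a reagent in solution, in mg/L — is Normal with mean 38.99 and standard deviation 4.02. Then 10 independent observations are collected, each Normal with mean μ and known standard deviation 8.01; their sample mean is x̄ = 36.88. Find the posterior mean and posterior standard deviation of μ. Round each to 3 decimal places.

Posterior mean ≈ 37.480; posterior SD ≈ 2.143

Prior precision 1/τ₀² = 1/4.02² = 0.0618797; data precision n/σ² = 10/8.01² = 0.155860.
Posterior precision = 0.0618797 + 0.155860 = 0.217740, giving posterior SD = 1/√0.217740 = 2.143.
Posterior mean = (0.0618797·38.99 + 0.155860·36.88) / 0.217740 = 37.480.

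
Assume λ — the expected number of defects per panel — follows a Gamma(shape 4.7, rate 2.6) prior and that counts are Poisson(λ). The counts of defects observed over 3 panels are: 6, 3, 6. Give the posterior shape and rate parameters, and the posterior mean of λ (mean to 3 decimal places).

Total count ∑xᵢ = 15 over n = 3 panels.
Gamma is conjugate to the Poisson likelihood: posterior is Gamma(shape = 4.7+15 = 19.7, rate = 2.6+3 = 5.6).
E[λ | data] = 19.7/5.6 = 3.518.

Posterior: Gamma(shape=19.7, rate=5.6); mean ≈ 3.518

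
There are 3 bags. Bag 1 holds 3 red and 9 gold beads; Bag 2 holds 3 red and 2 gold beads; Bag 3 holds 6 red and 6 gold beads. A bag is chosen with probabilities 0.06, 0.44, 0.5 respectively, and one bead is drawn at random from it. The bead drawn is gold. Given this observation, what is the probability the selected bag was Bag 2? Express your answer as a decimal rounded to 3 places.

Posterior probability ≈ 0.374

P(gold|Bag 1) = 0.75; P(gold|Bag 2) = 0.4; P(gold|Bag 3) = 0.5.
Prior × likelihood for each source: 0.06·0.75=0.04500, 0.44·0.4=0.1760, 0.5·0.5=0.2500. Summing gives P(gold) = 0.47100.
P(Bag 2 | gold) = 0.1760 / 0.47100 = 0.374.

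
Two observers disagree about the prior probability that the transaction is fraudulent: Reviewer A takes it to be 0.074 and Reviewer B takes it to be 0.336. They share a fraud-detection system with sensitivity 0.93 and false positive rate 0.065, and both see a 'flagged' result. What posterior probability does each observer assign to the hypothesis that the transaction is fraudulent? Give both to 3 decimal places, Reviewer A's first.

The likelihood ratio for a 'flagged' result is 0.93/0.065 = 14.308.
Reviewer A: prior odds 0.074/0.926 = 0.079914; posterior odds 1.1434; posterior probability 0.533.
Reviewer B: prior odds 0.336/0.664 = 0.50602; posterior odds 7.2400; posterior probability 0.879.

Reviewer A: 0.533; Reviewer B: 0.879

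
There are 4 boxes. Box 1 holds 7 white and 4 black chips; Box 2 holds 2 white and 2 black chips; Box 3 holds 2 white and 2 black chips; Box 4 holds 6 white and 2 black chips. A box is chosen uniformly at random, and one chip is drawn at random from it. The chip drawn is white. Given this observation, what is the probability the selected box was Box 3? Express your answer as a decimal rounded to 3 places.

P(white|Box 1) = 0.6364; P(white|Box 2) = 0.5; P(white|Box 3) = 0.5; P(white|Box 4) = 0.75.
Prior × likelihood for each source: 0.25·0.6364=0.1591, 0.25·0.5=0.1250, 0.25·0.5=0.1250, 0.25·0.75=0.1875. Summing gives P(white) = 0.59659.
P(Box 3 | white) = 0.1250 / 0.59659 = 0.210.

Posterior probability ≈ 0.210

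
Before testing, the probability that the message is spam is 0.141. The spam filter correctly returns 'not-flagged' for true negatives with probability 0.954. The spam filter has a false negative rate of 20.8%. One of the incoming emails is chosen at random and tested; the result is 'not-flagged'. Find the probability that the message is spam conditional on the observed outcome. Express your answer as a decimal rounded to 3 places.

P(H | E) ≈ 0.035

Write H for 'the message is spam'. Prior odds H:¬H = 0.141/0.859 = 0.16414. For the 'not-flagged' outcome, the likelihood ratio is 0.208/0.954 = 0.21803.
Posterior odds = 0.16414 × 0.21803 = 0.035788, so P(H|E) = 0.035788/(1+0.035788) = 0.035.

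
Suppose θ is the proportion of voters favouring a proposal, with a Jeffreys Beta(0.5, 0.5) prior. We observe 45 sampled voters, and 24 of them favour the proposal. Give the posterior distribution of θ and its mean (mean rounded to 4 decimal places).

The binomial likelihood is conjugate to the Beta prior: with 24 successes and 21 failures, the posterior is Beta(0.5+24, 0.5+21) = Beta(24.5, 21.5).
E[θ | data] = 24.5/(24.5+21.5) = 0.5326.

Posterior: Beta(24.5, 21.5); mean ≈ 0.5326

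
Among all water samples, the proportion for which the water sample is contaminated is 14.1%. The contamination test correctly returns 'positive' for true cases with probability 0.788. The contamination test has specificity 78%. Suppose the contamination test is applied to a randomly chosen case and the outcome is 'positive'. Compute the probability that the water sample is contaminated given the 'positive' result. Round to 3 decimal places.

Write H for 'the water sample is contaminated'. Prior odds H:¬H = 0.141/0.859 = 0.16414. For the 'positive' outcome, the likelihood ratio is 0.788/0.22 = 3.5818.
Posterior odds = 0.16414 × 3.5818 = 0.58794, so P(H|E) = 0.58794/(1+0.58794) = 0.370.

P(H | E) ≈ 0.370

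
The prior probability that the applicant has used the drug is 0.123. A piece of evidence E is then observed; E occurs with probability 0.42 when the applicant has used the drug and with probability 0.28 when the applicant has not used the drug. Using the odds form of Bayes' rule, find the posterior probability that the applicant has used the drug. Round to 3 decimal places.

Prior odds = 0.123/(1−0.123) = 0.14025.
Likelihood ratio for E = 0.42/0.28 = 1.5000.
Posterior odds = prior odds × LR = 0.21038.
Posterior probability = odds/(1+odds) = 0.21038/1.2104 = 0.174.

Posterior probability ≈ 0.174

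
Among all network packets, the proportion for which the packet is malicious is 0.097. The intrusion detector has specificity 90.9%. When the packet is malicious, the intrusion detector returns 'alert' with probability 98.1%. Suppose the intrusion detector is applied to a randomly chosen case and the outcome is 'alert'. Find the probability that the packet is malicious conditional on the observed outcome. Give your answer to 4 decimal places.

Let H be the event that the packet is malicious. P(H) = 0.097, so P(¬H) = 0.903. With E the 'alert' result, P(E|H) = 0.981 and P(E|¬H) = 0.091.
P(E) = 0.981·0.097 + 0.091·0.903 = 0.095157 + 0.082173 = 0.17733.
By Bayes' theorem, P(H|E) = 0.095157 / 0.17733 = 0.5366.

P(H | E) ≈ 0.5366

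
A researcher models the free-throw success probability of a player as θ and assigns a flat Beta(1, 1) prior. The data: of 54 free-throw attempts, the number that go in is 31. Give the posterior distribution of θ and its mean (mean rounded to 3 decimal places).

Posterior: Beta(32, 24); mean ≈ 0.571

Observing 31 successes and 23 failures updates Beta(1, 1) by adding the success and failure counts to the two shape parameters: α = 1+31 = 32, β = 1+23 = 24.
Posterior mean = α/(α+β) = 32/56 = 0.571.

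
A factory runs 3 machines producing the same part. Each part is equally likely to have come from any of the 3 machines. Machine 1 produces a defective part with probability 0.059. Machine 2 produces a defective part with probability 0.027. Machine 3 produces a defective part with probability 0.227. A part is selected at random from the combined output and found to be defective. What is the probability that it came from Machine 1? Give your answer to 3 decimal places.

Tabulate prior·likelihood by source: [1] prior 0.333333, lik 0.059, product 0.01967; [2] prior 0.333333, lik 0.027, product 0.009000; [3] prior 0.333333, lik 0.227, product 0.07567.
Normalizing constant = 0.10433; the posterior for Machine 1 is its product over the sum, 0.01967/0.10433 = 0.188.

Posterior probability ≈ 0.188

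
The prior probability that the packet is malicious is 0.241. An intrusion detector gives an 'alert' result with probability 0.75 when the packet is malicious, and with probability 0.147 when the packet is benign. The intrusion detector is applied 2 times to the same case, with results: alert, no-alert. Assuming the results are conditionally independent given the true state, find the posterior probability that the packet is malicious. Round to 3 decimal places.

With H the event that the packet is malicious, the joint likelihood of the observed sequence is P(data|H) = 0.75·0.25 = 0.18750 and P(data|¬H) = 0.147·0.853 = 0.12539.
Bayes: P(H|data) = 0.241·0.18750 / (0.241·0.18750 + 0.759·0.12539) = 0.045187/0.14036 = 0.3219.

Posterior P(H) ≈ 0.322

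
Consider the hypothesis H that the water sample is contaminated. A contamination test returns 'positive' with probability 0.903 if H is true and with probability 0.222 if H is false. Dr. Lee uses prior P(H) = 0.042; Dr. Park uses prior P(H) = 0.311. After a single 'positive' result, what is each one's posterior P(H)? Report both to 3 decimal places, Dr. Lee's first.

P('+'|H) = 0.903, P('+'|¬H) = 0.222.
Dr. Lee: numerator 0.903·0.042 = 0.037926; evidence = 0.037926+0.222·0.958 = 0.25060; posterior = 0.151.
Dr. Park: numerator 0.903·0.311 = 0.28083; evidence = 0.28083+0.222·0.689 = 0.43379; posterior = 0.647.

Dr. Lee: 0.151; Dr. Park: 0.647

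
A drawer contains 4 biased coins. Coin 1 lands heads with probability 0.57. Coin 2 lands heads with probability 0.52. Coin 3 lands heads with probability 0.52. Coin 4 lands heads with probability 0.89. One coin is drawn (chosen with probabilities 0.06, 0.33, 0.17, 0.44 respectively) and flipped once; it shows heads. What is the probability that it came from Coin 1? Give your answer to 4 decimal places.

P(heads|C1) = 0.57; P(heads|C2) = 0.52; P(heads|C3) = 0.52; P(heads|C4) = 0.89.
Prior × likelihood for each source: 0.06·0.57=0.03420, 0.33·0.52=0.1716, 0.17·0.52=0.08840, 0.44·0.89=0.3916. Summing gives P(heads) = 0.68580.
P(Coin 1 | heads) = 0.03420 / 0.68580 = 0.0499.

Posterior probability ≈ 0.0499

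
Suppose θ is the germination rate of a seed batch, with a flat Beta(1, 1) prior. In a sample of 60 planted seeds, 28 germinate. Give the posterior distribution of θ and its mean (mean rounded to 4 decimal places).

Posterior: Beta(29, 33); mean ≈ 0.4677

The binomial likelihood is conjugate to the Beta prior: with 28 successes and 32 failures, the posterior is Beta(1+28, 1+32) = Beta(29, 33).
Posterior mean = α/(α+β) = 29/62 = 0.4677.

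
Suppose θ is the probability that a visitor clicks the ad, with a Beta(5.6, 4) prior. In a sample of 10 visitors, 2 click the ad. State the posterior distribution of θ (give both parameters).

Posterior: Beta(7.6, 12)

The binomial likelihood is conjugate to the Beta prior: with 2 successes and 8 failures, the posterior is Beta(5.6+2, 4+8) = Beta(7.6, 12).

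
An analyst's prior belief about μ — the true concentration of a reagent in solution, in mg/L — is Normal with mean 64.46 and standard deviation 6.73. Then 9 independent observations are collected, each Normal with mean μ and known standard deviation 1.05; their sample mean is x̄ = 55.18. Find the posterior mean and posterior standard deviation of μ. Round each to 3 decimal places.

Posterior mean ≈ 55.205; posterior SD ≈ 0.350

With known σ, the Normal prior is conjugate. Weight on the data is w = (n/σ²)/(n/σ² + 1/τ₀²) = 8.16327/(8.16327+0.0220785) = 0.99730.
Posterior mean = w·x̄ + (1−w)·μ₀ = 0.99730·55.18 + 0.0026973·64.46 = 55.205. Posterior variance = 1/(8.16327+0.0220785) = 0.122170, so SD = 0.350.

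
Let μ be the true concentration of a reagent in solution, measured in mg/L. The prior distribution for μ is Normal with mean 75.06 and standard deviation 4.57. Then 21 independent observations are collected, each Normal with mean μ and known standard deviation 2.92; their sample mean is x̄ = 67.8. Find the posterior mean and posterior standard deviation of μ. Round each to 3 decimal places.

Posterior mean ≈ 67.938; posterior SD ≈ 0.631

Prior precision 1/τ₀² = 1/4.57² = 0.0478815; data precision n/σ² = 21/2.92² = 2.46294.
Posterior precision = 0.0478815 + 2.46294 = 2.51082, giving posterior SD = 1/√2.51082 = 0.631.
Posterior mean = (0.0478815·75.06 + 2.46294·67.8) / 2.51082 = 67.938.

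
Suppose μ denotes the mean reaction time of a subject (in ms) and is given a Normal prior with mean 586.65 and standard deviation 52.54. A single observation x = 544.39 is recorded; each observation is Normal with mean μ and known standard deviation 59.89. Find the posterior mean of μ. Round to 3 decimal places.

Posterior mean ≈ 568.271

Prior precision 1/τ₀² = 1/52.54² = 0.00036226; data precision n/σ² = 1/59.89² = 0.00027880.
Posterior precision = 0.00036226 + 0.00027880 = 0.00064106.
Posterior mean = (0.00036226·586.65 + 0.00027880·544.39) / 0.00064106 = 568.271.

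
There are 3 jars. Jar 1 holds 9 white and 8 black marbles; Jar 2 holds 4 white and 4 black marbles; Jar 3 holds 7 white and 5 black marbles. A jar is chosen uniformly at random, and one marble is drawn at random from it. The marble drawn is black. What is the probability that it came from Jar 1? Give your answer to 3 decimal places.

Posterior probability ≈ 0.339

Tabulate prior·likelihood by source: [1] prior 0.333333, lik 0.4706, product 0.1569; [2] prior 0.333333, lik 0.5, product 0.1667; [3] prior 0.333333, lik 0.4167, product 0.1389.
Normalizing constant = 0.46242; the posterior for Jar 1 is its product over the sum, 0.1569/0.46242 = 0.339.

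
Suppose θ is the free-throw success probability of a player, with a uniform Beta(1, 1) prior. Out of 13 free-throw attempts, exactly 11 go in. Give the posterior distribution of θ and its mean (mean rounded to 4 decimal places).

The binomial likelihood is conjugate to the Beta prior: with 11 successes and 2 failures, the posterior is Beta(1+11, 1+2) = Beta(12, 3).
Posterior mean = α/(α+β) = 12/15 = 0.8000.

Posterior: Beta(12, 3); mean ≈ 0.8000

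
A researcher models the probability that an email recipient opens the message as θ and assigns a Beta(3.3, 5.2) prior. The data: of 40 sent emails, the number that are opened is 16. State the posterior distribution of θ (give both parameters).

Posterior: Beta(19.3, 29.2)

The binomial likelihood is conjugate to the Beta prior: with 16 successes and 24 failures, the posterior is Beta(3.3+16, 5.2+24) = Beta(19.3, 29.2).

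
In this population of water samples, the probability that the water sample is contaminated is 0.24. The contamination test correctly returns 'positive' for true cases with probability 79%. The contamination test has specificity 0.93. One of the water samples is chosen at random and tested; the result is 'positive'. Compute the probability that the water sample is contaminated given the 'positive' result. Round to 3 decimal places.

Let H be the event that the water sample is contaminated. P(H) = 0.24, so P(¬H) = 0.76. With E the 'positive' result, P(E|H) = 0.79 and P(E|¬H) = 0.07.
P(E) = 0.79·0.24 + 0.07·0.76 = 0.18960 + 0.053200 = 0.24280.
By Bayes' theorem, P(H|E) = 0.18960 / 0.24280 = 0.781.

P(H | E) ≈ 0.781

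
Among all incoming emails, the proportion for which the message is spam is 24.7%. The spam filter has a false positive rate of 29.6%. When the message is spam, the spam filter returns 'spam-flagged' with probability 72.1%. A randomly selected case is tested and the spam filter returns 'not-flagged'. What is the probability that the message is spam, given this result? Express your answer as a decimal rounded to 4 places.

P(H | E) ≈ 0.1150

Write H for 'the message is spam'. Prior odds H:¬H = 0.247/0.753 = 0.32802. For the 'not-flagged' outcome, the likelihood ratio is 0.279/0.704 = 0.39631.
Posterior odds = 0.32802 × 0.39631 = 0.13000, so P(H|E) = 0.13000/(1+0.13000) = 0.1150.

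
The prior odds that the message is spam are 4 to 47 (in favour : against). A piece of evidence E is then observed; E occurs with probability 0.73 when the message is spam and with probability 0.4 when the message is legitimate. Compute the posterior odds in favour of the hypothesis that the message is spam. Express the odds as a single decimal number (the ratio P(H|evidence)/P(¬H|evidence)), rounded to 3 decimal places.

Posterior odds ≈ 0.155

Prior odds = 4/47 = 0.085106.
Likelihood ratio for E = 0.73/0.4 = 1.8250.
Posterior odds = prior odds × LR = 0.15532.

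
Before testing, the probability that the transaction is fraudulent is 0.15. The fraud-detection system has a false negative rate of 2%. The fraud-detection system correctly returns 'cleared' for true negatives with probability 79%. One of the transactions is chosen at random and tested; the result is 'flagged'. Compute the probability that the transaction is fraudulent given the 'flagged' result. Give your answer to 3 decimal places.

Let H be the event that the transaction is fraudulent. P(H) = 0.15, so P(¬H) = 0.85. With E the 'flagged' result, P(E|H) = 0.98 and P(E|¬H) = 0.21.
P(E) = 0.98·0.15 + 0.21·0.85 = 0.14700 + 0.17850 = 0.32550.
By Bayes' theorem, P(H|E) = 0.14700 / 0.32550 = 0.452.

P(H | E) ≈ 0.452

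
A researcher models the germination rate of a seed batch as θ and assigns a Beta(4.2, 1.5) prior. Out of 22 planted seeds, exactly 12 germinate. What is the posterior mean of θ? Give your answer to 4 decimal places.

Posterior mean ≈ 0.5848

The binomial likelihood is conjugate to the Beta prior: with 12 successes and 10 failures, the posterior is Beta(4.2+12, 1.5+10) = Beta(16.2, 11.5).
Posterior mean = α/(α+β) = 16.2/27.7 = 0.5848.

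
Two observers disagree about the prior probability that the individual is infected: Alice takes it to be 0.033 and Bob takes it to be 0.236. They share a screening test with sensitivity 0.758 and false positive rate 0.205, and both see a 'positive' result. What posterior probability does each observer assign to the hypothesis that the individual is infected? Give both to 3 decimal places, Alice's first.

Alice: 0.112; Bob: 0.533

The likelihood ratio for a 'positive' result is 0.758/0.205 = 3.6976.
Alice: prior odds 0.033/0.967 = 0.034126; posterior odds 0.12618; posterior probability 0.112.
Bob: prior odds 0.236/0.764 = 0.30890; posterior odds 1.1422; posterior probability 0.533.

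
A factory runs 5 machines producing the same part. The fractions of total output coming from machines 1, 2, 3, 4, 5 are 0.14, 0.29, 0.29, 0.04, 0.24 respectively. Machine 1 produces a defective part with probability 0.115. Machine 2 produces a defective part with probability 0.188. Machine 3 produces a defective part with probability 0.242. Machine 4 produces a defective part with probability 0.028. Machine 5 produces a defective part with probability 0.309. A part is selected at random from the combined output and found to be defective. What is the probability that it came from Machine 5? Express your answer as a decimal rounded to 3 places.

Posterior probability ≈ 0.343

P(defective|M1) = 0.115; P(defective|M2) = 0.188; P(defective|M3) = 0.242; P(defective|M4) = 0.028; P(defective|M5) = 0.309.
Prior × likelihood for each source: 0.14·0.115=0.01610, 0.29·0.188=0.05452, 0.29·0.242=0.07018, 0.04·0.028=0.001120, 0.24·0.309=0.07416. Summing gives P(defective) = 0.21608.
P(Machine 5 | defective) = 0.07416 / 0.21608 = 0.343.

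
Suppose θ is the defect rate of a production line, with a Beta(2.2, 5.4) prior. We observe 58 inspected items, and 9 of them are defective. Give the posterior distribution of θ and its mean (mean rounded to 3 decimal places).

Posterior: Beta(11.2, 54.4); mean ≈ 0.171

Observing 9 successes and 49 failures updates Beta(2.2, 5.4) by adding the success and failure counts to the two shape parameters: α = 2.2+9 = 11.2, β = 5.4+49 = 54.4.
Posterior mean = α/(α+β) = 11.2/65.6 = 0.171.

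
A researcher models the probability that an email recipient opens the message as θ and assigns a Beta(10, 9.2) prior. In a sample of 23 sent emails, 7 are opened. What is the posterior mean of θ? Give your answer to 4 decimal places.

Posterior mean ≈ 0.4028

Observing 7 successes and 16 failures updates Beta(10, 9.2) by adding the success and failure counts to the two shape parameters: α = 10+7 = 17, β = 9.2+16 = 25.2.
Posterior mean = α/(α+β) = 17/42.2 = 0.4028.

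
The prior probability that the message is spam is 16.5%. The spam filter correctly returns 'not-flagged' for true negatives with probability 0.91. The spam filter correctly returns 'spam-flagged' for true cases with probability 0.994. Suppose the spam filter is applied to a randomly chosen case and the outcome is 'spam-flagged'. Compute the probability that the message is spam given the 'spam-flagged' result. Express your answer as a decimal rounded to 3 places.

Write H for 'the message is spam'. Prior odds H:¬H = 0.165/0.835 = 0.19760. For the 'spam-flagged' outcome, the likelihood ratio is 0.994/0.09 = 11.044.
Posterior odds = 0.19760 × 11.044 = 2.1824, so P(H|E) = 2.1824/(1+2.1824) = 0.686.

P(H | E) ≈ 0.686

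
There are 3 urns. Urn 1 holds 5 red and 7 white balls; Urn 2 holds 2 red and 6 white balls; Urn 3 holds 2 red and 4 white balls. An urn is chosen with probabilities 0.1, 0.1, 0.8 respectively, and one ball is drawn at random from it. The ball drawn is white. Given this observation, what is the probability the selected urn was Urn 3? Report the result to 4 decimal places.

P(white|Urn 1) = 0.5833; P(white|Urn 2) = 0.75; P(white|Urn 3) = 0.6667.
Prior × likelihood for each source: 0.1·0.5833=0.05833, 0.1·0.75=0.07500, 0.8·0.6667=0.5333. Summing gives P(white) = 0.66667.
P(Urn 3 | white) = 0.5333 / 0.66667 = 0.8000.

Posterior probability ≈ 0.8000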